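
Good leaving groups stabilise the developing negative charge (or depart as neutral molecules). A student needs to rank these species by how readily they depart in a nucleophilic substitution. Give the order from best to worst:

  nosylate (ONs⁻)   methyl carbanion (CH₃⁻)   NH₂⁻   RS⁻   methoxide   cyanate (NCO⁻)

nosylate (ONs⁻) > cyanate (NCO⁻) > RS⁻ > methoxide > NH₂⁻ > methyl carbanion (CH₃⁻)

The more stable X⁻ (or X) is on its own — i.e. the weaker a base it is — the better a leaving group it makes.
nosylate (ONs⁻): pKₐ(p-O₂NC₆H₄SO₃H) ≈ -3.5
cyanate (NCO⁻): pKₐ(HOCN) ≈ 3.5
RS⁻: pKₐ(RSH (a thiol)) ≈ 10.5
methoxide: pKₐ(CH₃OH) ≈ 15.5 — strong base; alkoxides do not leave unassisted
NH₂⁻: pKₐ(NH₃) ≈ 38
methyl carbanion (CH₃⁻): pKₐ(CH₄) ≈ 48 — unstabilised carbanion; the worst conceivable leaving group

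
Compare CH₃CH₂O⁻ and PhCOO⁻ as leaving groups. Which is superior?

PhCOO⁻ is the better leaving group.
pKₐ(C₆H₅COOH) ≈ 4.2 versus pKₐ(CH₃CH₂OH) ≈ 16: PhCOO⁻ is the much weaker base.
Aryl carboxylate.

PhCOO⁻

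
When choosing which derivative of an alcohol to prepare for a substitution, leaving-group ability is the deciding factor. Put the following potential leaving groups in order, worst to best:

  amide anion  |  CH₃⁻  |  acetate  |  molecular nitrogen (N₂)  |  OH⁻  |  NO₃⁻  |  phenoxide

The more stable X⁻ (or X) is on its own — i.e. the weaker a base it is — the better a leaving group it makes.
molecular nitrogen (N₂): no meaningful conjugate acid; N₂ departs as an exceptionally stable neutral molecule
NO₃⁻: pKₐ(HNO₃) ≈ -1.3
acetate: pKₐ(CH₃COOH) ≈ 4.8 — resonance-stabilised but still a weak base
phenoxide: pKₐ(C₆H₅OH (phenol)) ≈ 10 — resonance into the ring helps, but still a poor LG
OH⁻: pKₐ(H₂O) ≈ 15.7 — strong base; essentially never leaves without prior activation
amide anion: pKₐ(NH₃) ≈ 38 — extremely strong base; never a leaving group
CH₃⁻: pKₐ(CH₄) ≈ 48 — unstabilised carbanion; the worst conceivable leaving group
Listed from poorest to best leaving group as asked.

CH₃⁻ < amide anion < OH⁻ < phenoxide < acetate < NO₃⁻ < molecular nitrogen (N₂)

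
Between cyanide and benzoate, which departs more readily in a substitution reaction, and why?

benzoate

benzoate is the better leaving group.
pKₐ(C₆H₅COOH) ≈ 4.2 versus pKₐ(HCN) ≈ 9.2: benzoate is the much weaker base.
Aryl carboxylate.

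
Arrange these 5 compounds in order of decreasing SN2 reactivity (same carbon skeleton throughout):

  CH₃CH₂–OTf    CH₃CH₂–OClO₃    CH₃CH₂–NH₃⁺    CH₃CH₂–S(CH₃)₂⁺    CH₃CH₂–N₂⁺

Same R in every case — rank the leaving groups.
Rank by basicity of the departing species: weakest base leaves most easily.
CH₃CH₂–N₂⁺ loses N₂: no meaningful conjugate acid; N₂ departs as an exceptionally stable neutral molecule
CH₃CH₂–OTf loses OTf⁻: pKₐ(CF₃SO₃H (triflic acid)) ≈ -14
CH₃CH₂–OClO₃ loses ClO₄⁻: pKₐ(HClO₄) ≈ -10
CH₃CH₂–S(CH₃)₂⁺ loses SR'₂: pKₐ(R'₂SH⁺) ≈ -7
CH₃CH₂–NH₃⁺ loses NH₃: pKₐ(NH₄⁺) ≈ 9.2

CH₃CH₂–N₂⁺ > CH₃CH₂–OTf > CH₃CH₂–OClO₃ > CH₃CH₂–S(CH₃)₂⁺ > CH₃CH₂–NH₃⁺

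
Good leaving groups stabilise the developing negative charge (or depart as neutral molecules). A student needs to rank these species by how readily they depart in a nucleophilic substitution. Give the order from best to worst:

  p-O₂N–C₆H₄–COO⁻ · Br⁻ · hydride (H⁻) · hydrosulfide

The more stable X⁻ (or X) is on its own — i.e. the weaker a base it is — the better a leaving group it makes.
Br⁻: pKₐ(HBr) ≈ -9
p-O₂N–C₆H₄–COO⁻: pKₐ(p-nitrobenzoic acid) ≈ 3.4
hydrosulfide: pKₐ(H₂S) ≈ 7
hydride (H⁻): pKₐ(H₂) ≈ 36

Br⁻ > p-O₂N–C₆H₄–COO⁻ > hydrosulfide > hydride (H⁻)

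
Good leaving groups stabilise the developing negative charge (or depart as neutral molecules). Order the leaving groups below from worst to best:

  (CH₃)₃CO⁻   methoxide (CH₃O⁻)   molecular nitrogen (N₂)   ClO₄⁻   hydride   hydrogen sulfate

hydride < (CH₃)₃CO⁻ < methoxide (CH₃O⁻) < hydrogen sulfate < ClO₄⁻ < molecular nitrogen (N₂)

The more stable X⁻ (or X) is on its own — i.e. the weaker a base it is — the better a leaving group it makes.
molecular nitrogen (N₂): no meaningful conjugate acid; N₂ departs as an exceptionally stable neutral molecule
ClO₄⁻: pKₐ(HClO₄) ≈ -10
hydrogen sulfate: pKₐ(H₂SO₄) ≈ -3
methoxide (CH₃O⁻): pKₐ(CH₃OH) ≈ 15.5
(CH₃)₃CO⁻: pKₐ(t-BuOH) ≈ 18
hydride: pKₐ(H₂) ≈ 36
Reversing gives the worst-to-best order requested.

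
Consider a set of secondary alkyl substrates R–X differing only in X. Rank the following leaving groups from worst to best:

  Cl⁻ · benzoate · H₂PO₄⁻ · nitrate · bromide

Rank by basicity of the departing species: weakest base leaves most easily.
bromide: pKₐ(HBr) ≈ -9 — weak base; good leaving group
Cl⁻: pKₐ(HCl) ≈ -7
nitrate: pKₐ(HNO₃) ≈ -1.3
H₂PO₄⁻: pKₐ(H₃PO₄) ≈ 2.1 — moderate base; biological leaving group after further activation
benzoate: pKₐ(C₆H₅COOH) ≈ 4.2
Reversing gives the worst-to-best order requested.

benzoate < H₂PO₄⁻ < nitrate < Cl⁻ < bromide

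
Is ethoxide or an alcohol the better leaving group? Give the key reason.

an alcohol is the better leaving group.
pKₐ(R'OH₂⁺) ≈ -2.4 versus pKₐ(CH₃CH₂OH) ≈ 16: an alcohol is the much weaker base.
Neutral; leaves from a protonated ether (an oxonium ion, R–O(H)R'⁺).

an alcohol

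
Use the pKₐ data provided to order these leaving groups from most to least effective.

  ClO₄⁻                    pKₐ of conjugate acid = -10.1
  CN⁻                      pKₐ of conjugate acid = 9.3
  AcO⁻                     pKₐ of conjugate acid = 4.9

ClO₄⁻ > AcO⁻ > CN⁻

Lower conjugate-acid pKₐ ⇒ weaker base ⇒ better leaving group.
Sorting by the given values: ClO₄⁻ (-10.1), AcO⁻ (4.9), CN⁻ (9.3).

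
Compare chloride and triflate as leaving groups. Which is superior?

triflate is the better leaving group.
pKₐ(CF₃SO₃H (triflic acid)) ≈ -14 versus pKₐ(HCl) ≈ -7: triflate is the much weaker base.
Charge spread over three oxygens and a CF₃ group; the premier leaving group in synthesis.

triflate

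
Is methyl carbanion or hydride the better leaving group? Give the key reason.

hydride is the better leaving group.
pKₐ(H₂) ≈ 36 versus pKₐ(CH₄) ≈ 48: hydride is the much weaker base.
Extremely strong base; leaves only in special hydride-transfer contexts.

hydride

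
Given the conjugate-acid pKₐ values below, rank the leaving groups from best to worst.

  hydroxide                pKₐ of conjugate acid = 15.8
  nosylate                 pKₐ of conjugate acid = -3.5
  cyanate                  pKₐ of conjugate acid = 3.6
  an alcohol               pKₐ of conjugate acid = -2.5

Lower conjugate-acid pKₐ ⇒ weaker base ⇒ better leaving group.
Sorting by the given values: nosylate (-3.5), an alcohol (-2.5), cyanate (3.6), hydroxide (15.8).

nosylate > an alcohol > cyanate > hydroxide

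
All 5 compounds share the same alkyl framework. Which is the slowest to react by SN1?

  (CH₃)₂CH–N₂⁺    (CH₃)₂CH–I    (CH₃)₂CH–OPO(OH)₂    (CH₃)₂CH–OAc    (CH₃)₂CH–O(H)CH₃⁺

(CH₃)₂CH–OAc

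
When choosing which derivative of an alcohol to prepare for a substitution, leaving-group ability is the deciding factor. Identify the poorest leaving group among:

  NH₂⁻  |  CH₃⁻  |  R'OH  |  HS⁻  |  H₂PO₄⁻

CH₃⁻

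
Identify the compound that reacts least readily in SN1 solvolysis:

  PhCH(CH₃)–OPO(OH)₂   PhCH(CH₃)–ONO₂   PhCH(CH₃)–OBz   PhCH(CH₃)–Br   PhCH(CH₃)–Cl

PhCH(CH₃)–OBz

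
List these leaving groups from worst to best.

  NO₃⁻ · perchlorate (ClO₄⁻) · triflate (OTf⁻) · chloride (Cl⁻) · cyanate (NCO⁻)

triflate (OTf⁻): pKₐ(CF₃SO₃H (triflic acid)) ≈ -14
perchlorate (ClO₄⁻): pKₐ(HClO₄) ≈ -10 — extremely weak base; rarely used for safety reasons
chloride (Cl⁻): pKₐ(HCl) ≈ -7 — moderately weak base
NO₃⁻: pKₐ(HNO₃) ≈ -1.3 — resonance-delocalised over three oxygens
cyanate (NCO⁻): pKₐ(HOCN) ≈ 3.5 — resonance between N and O
The question asks for worst first, so the sequence is read in increasing leaving-group ability.

cyanate (NCO⁻) < NO₃⁻ < chloride (Cl⁻) < perchlorate (ClO₄⁻) < triflate (OTf⁻)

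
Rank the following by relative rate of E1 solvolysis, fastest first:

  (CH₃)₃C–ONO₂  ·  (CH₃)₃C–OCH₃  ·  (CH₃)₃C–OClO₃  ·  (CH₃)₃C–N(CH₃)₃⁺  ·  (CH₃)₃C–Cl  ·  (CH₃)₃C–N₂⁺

Identical carbon frameworks mean the comparison reduces to leaving-group quality.
A good leaving group is a weak base: the lower the pKₐ of its conjugate acid, the more readily it departs.
(CH₃)₃C–N₂⁺ loses N₂: no meaningful conjugate acid; N₂ departs as an exceptionally stable neutral molecule
(CH₃)₃C–OClO₃ loses ClO₄⁻: pKₐ(HClO₄) ≈ -10
(CH₃)₃C–Cl loses Cl⁻: pKₐ(HCl) ≈ -7
(CH₃)₃C–ONO₂ loses NO₃⁻: pKₐ(HNO₃) ≈ -1.3
(CH₃)₃C–N(CH₃)₃⁺ loses NR'₃: pKₐ(R'₃NH⁺) ≈ 10.7
(CH₃)₃C–OCH₃ loses CH₃O⁻: pKₐ(CH₃OH) ≈ 15.5

(CH₃)₃C–N₂⁺ > (CH₃)₃C–OClO₃ > (CH₃)₃C–Cl > (CH₃)₃C–ONO₂ > (CH₃)₃C–N(CH₃)₃⁺ > (CH₃)₃C–OCH₃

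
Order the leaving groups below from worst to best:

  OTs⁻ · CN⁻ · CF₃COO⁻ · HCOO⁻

CN⁻ < HCOO⁻ < CF₃COO⁻ < OTs⁻

Leaving-group ability tracks the stability of the departed species; conjugate-acid pKₐ is the usual yardstick (lower pKₐ → better LG).
OTs⁻: pKₐ(p-CH₃C₆H₄SO₃H (TsOH)) ≈ -2.8
CF₃COO⁻: pKₐ(CF₃COOH) ≈ 0.2
HCOO⁻: pKₐ(HCOOH) ≈ 3.8
CN⁻: pKₐ(HCN) ≈ 9.2
Reversing gives the worst-to-best order requested.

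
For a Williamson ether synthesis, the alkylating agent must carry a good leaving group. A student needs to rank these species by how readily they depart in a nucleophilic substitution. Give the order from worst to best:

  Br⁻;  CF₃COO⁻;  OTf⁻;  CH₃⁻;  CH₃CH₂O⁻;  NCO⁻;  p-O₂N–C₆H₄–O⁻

OTf⁻: pKₐ(CF₃SO₃H (triflic acid)) ≈ -14 — charge spread over three oxygens and a CF₃ group; the premier leaving group in synthesis
Br⁻: pKₐ(HBr) ≈ -9
CF₃COO⁻: pKₐ(CF₃COOH) ≈ 0.2 — strongly electron-withdrawing CF₃ stabilises the carboxylate
NCO⁻: pKₐ(HOCN) ≈ 3.5 — resonance between N and O
p-O₂N–C₆H₄–O⁻: pKₐ(p-nitrophenol) ≈ 7.2
CH₃CH₂O⁻: pKₐ(CH₃CH₂OH) ≈ 16 — strong base; alkoxides do not leave unassisted
CH₃⁻: pKₐ(CH₄) ≈ 48 — unstabilised carbanion; the worst conceivable leaving group
Listed from poorest to best leaving group as asked.

CH₃⁻ < CH₃CH₂O⁻ < p-O₂N–C₆H₄–O⁻ < NCO⁻ < CF₃COO⁻ < Br⁻ < OTf⁻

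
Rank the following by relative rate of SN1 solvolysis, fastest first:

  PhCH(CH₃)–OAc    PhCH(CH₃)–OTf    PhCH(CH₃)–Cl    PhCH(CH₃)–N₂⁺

PhCH(CH₃)–N₂⁺ > PhCH(CH₃)–OTf > PhCH(CH₃)–Cl > PhCH(CH₃)–OAc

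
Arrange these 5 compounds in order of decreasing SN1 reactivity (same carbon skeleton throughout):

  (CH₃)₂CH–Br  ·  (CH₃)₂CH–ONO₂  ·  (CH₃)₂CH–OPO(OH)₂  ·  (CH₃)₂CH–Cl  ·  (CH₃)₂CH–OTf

(CH₃)₂CH–OTf > (CH₃)₂CH–Br > (CH₃)₂CH–Cl > (CH₃)₂CH–ONO₂ > (CH₃)₂CH–OPO(OH)₂

Identical carbon frameworks mean the comparison reduces to leaving-group quality.
Rank by basicity of the departing species: weakest base leaves most easily.
(CH₃)₂CH–OTf loses OTf⁻: pKₐ(CF₃SO₃H (triflic acid)) ≈ -14
(CH₃)₂CH–Br loses Br⁻: pKₐ(HBr) ≈ -9
(CH₃)₂CH–Cl loses Cl⁻: pKₐ(HCl) ≈ -7
(CH₃)₂CH–ONO₂ loses NO₃⁻: pKₐ(HNO₃) ≈ -1.3
(CH₃)₂CH–OPO(OH)₂ loses H₂PO₄⁻: pKₐ(H₃PO₄) ≈ 2.1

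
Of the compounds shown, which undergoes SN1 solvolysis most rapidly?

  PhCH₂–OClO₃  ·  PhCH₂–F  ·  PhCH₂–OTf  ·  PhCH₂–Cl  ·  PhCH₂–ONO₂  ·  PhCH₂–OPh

Identical carbon frameworks mean the comparison reduces to leaving-group quality.
Rank by basicity of the departing species: weakest base leaves most easily.
PhCH₂–OTf loses OTf⁻: pKₐ(CF₃SO₃H (triflic acid)) ≈ -14
PhCH₂–OClO₃ loses ClO₄⁻: pKₐ(HClO₄) ≈ -10
PhCH₂–Cl loses Cl⁻: pKₐ(HCl) ≈ -7
PhCH₂–ONO₂ loses NO₃⁻: pKₐ(HNO₃) ≈ -1.3
PhCH₂–F loses F⁻: pKₐ(HF) ≈ 3.2
PhCH₂–OPh loses PhO⁻: pKₐ(C₆H₅OH (phenol)) ≈ 10

PhCH₂–OTf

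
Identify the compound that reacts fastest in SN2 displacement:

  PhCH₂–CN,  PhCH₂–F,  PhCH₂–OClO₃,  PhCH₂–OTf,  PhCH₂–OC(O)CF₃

Identical carbon frameworks mean the comparison reduces to leaving-group quality.
The more stable X⁻ (or X) is on its own — i.e. the weaker a base it is — the better a leaving group it makes.
PhCH₂–OTf loses OTf⁻: pKₐ(CF₃SO₃H (triflic acid)) ≈ -14
PhCH₂–OClO₃ loses ClO₄⁻: pKₐ(HClO₄) ≈ -10
PhCH₂–OC(O)CF₃ loses CF₃COO⁻: pKₐ(CF₃COOH) ≈ 0.2
PhCH₂–F loses F⁻: pKₐ(HF) ≈ 3.2
PhCH₂–CN loses CN⁻: pKₐ(HCN) ≈ 9.2

PhCH₂–OTf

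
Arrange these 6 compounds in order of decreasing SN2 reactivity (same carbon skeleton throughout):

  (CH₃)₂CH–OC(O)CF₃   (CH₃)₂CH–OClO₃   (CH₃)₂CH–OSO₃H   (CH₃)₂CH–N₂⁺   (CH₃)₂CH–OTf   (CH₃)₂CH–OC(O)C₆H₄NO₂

With the same alkyl group throughout, only the leaving group differentiates the rates.
Rank by basicity of the departing species: weakest base leaves most easily.
(CH₃)₂CH–N₂⁺ loses N₂: no meaningful conjugate acid; N₂ departs as an exceptionally stable neutral molecule
(CH₃)₂CH–OTf loses OTf⁻: pKₐ(CF₃SO₃H (triflic acid)) ≈ -14
(CH₃)₂CH–OClO₃ loses ClO₄⁻: pKₐ(HClO₄) ≈ -10
(CH₃)₂CH–OSO₃H loses HSO₄⁻: pKₐ(H₂SO₄) ≈ -3
(CH₃)₂CH–OC(O)CF₃ loses CF₃COO⁻: pKₐ(CF₃COOH) ≈ 0.2
(CH₃)₂CH–OC(O)C₆H₄NO₂ loses p-O₂N–C₆H₄–COO⁻: pKₐ(p-nitrobenzoic acid) ≈ 3.4

(CH₃)₂CH–N₂⁺ > (CH₃)₂CH–OTf > (CH₃)₂CH–OClO₃ > (CH₃)₂CH–OSO₃H > (CH₃)₂CH–OC(O)CF₃ > (CH₃)₂CH–OC(O)C₆H₄NO₂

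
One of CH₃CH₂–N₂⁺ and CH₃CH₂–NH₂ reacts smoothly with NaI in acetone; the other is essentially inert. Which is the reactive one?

From CH₃CH₂–NH₂ the departing group would be NH₂⁻ (pKₐ(NH₃) ≈ 38). Extremely strong base; never a leaving group.
From CH₃CH₂–N₂⁺ the leaving group is N₂ (no meaningful conjugate acid; N₂ departs as an exceptionally stable neutral molecule).
(In practice CH₃CH₂–N₂⁺ is made from CH₃CH₂–NH₂ by diazotisation (NaNO₂ / HCl, 0 °C), generating a diazonium salt that expels N₂.)

CH₃CH₂–N₂⁺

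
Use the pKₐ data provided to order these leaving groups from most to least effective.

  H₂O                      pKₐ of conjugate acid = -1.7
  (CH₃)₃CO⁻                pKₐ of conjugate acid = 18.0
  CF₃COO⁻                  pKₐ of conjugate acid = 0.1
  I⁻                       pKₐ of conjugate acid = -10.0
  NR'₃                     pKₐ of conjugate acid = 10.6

I⁻ > H₂O > CF₃COO⁻ > NR'₃ > (CH₃)₃CO⁻

Lower conjugate-acid pKₐ ⇒ weaker base ⇒ better leaving group.
Sorting by the given values: I⁻ (-10.0), H₂O (-1.7), CF₃COO⁻ (0.1), NR'₃ (10.6), (CH₃)₃CO⁻ (18.0).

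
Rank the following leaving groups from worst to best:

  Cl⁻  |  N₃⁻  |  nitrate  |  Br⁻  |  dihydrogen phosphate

N₃⁻ < dihydrogen phosphate < nitrate < Cl⁻ < Br⁻

The more stable X⁻ (or X) is on its own — i.e. the weaker a base it is — the better a leaving group it makes.
Br⁻: pKₐ(HBr) ≈ -9 — weak base; good leaving group
Cl⁻: pKₐ(HCl) ≈ -7 — moderately weak base
nitrate: pKₐ(HNO₃) ≈ -1.3 — resonance-delocalised over three oxygens
dihydrogen phosphate: pKₐ(H₃PO₄) ≈ 2.1 — moderate base; biological leaving group after further activation
N₃⁻: pKₐ(HN₃) ≈ 4.7 — linear, resonance-stabilised
Listed from poorest to best leaving group as asked.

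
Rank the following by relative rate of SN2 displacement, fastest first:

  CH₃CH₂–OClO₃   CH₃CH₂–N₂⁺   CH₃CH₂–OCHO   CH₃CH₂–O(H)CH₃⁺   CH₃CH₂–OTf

Same R in every case — rank the leaving groups.
The more stable X⁻ (or X) is on its own — i.e. the weaker a base it is — the better a leaving group it makes.
CH₃CH₂–N₂⁺ loses N₂: no meaningful conjugate acid; N₂ departs as an exceptionally stable neutral molecule
CH₃CH₂–OTf loses OTf⁻: pKₐ(CF₃SO₃H (triflic acid)) ≈ -14
CH₃CH₂–OClO₃ loses ClO₄⁻: pKₐ(HClO₄) ≈ -10
CH₃CH₂–O(H)CH₃⁺ loses R'OH: pKₐ(R'OH₂⁺) ≈ -2.4
CH₃CH₂–OCHO loses HCOO⁻: pKₐ(HCOOH) ≈ 3.8

CH₃CH₂–N₂⁺ > CH₃CH₂–OTf > CH₃CH₂–OClO₃ > CH₃CH₂–O(H)CH₃⁺ > CH₃CH₂–OCHO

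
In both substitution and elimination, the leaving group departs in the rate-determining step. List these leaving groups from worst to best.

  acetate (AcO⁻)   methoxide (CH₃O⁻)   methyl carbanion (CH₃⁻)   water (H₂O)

methyl carbanion (CH₃⁻) < methoxide (CH₃O⁻) < acetate (AcO⁻) < water (H₂O)

water (H₂O): pKₐ(H₃O⁺) ≈ -1.7
acetate (AcO⁻): pKₐ(CH₃COOH) ≈ 4.8
methoxide (CH₃O⁻): pKₐ(CH₃OH) ≈ 15.5
methyl carbanion (CH₃⁻): pKₐ(CH₄) ≈ 48
Reversing gives the worst-to-best order requested.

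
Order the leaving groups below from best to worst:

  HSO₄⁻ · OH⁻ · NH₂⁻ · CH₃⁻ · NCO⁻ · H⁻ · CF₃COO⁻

HSO₄⁻ > CF₃COO⁻ > NCO⁻ > OH⁻ > H⁻ > NH₂⁻ > CH₃⁻

HSO₄⁻: pKₐ(H₂SO₄) ≈ -3 — conjugate base of a strong mineral acid
CF₃COO⁻: pKₐ(CF₃COOH) ≈ 0.2 — strongly electron-withdrawing CF₃ stabilises the carboxylate
NCO⁻: pKₐ(HOCN) ≈ 3.5 — resonance between N and O
OH⁻: pKₐ(H₂O) ≈ 15.7
H⁻: pKₐ(H₂) ≈ 36 — extremely strong base; leaves only in special hydride-transfer contexts
NH₂⁻: pKₐ(NH₃) ≈ 38
CH₃⁻: pKₐ(CH₄) ≈ 48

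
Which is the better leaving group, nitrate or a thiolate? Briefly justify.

nitrate is the better leaving group.
pKₐ(HNO₃) ≈ -1.3 versus pKₐ(RSH (a thiol)) ≈ 10.5: nitrate is the much weaker base.
Resonance-delocalised over three oxygens.

nitrate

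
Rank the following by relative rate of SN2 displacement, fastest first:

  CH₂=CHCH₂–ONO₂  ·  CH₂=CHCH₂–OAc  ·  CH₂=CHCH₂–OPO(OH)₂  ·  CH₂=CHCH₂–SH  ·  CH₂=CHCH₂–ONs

With the same alkyl group throughout, only the leaving group differentiates the rates.
A good leaving group is a weak base: the lower the pKₐ of its conjugate acid, the more readily it departs.
CH₂=CHCH₂–ONs loses ONs⁻: pKₐ(p-O₂NC₆H₄SO₃H) ≈ -3.5
CH₂=CHCH₂–ONO₂ loses NO₃⁻: pKₐ(HNO₃) ≈ -1.3
CH₂=CHCH₂–OPO(OH)₂ loses H₂PO₄⁻: pKₐ(H₃PO₄) ≈ 2.1
CH₂=CHCH₂–OAc loses AcO⁻: pKₐ(CH₃COOH) ≈ 4.8
CH₂=CHCH₂–SH loses HS⁻: pKₐ(H₂S) ≈ 7

CH₂=CHCH₂–ONs > CH₂=CHCH₂–ONO₂ > CH₂=CHCH₂–OPO(OH)₂ > CH₂=CHCH₂–OAc > CH₂=CHCH₂–SH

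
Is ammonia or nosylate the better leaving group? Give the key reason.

nosylate

nosylate is the better leaving group.
pKₐ(p-O₂NC₆H₄SO₃H) ≈ -3.5 versus pKₐ(NH₄⁺) ≈ 9.2: nosylate is the much weaker base.
P-nitro group further stabilises the sulfonate.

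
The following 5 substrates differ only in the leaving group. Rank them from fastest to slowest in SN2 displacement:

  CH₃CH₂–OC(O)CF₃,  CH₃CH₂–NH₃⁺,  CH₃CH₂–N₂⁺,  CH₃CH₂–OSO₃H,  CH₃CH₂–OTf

CH₃CH₂–N₂⁺ > CH₃CH₂–OTf > CH₃CH₂–OSO₃H > CH₃CH₂–OC(O)CF₃ > CH₃CH₂–NH₃⁺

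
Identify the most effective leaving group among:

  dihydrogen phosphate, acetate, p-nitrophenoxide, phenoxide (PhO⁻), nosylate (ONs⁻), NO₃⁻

nosylate (ONs⁻): pKₐ(p-O₂NC₆H₄SO₃H) ≈ -3.5
NO₃⁻: pKₐ(HNO₃) ≈ -1.3
dihydrogen phosphate: pKₐ(H₃PO₄) ≈ 2.1
acetate: pKₐ(CH₃COOH) ≈ 4.8
p-nitrophenoxide: pKₐ(p-nitrophenol) ≈ 7.2
phenoxide (PhO⁻): pKₐ(C₆H₅OH (phenol)) ≈ 10

nosylate (ONs⁻)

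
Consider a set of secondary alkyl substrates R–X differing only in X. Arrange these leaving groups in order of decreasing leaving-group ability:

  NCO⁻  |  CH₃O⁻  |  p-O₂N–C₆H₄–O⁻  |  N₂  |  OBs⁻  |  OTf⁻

N₂ > OTf⁻ > OBs⁻ > NCO⁻ > p-O₂N–C₆H₄–O⁻ > CH₃O⁻

The more stable X⁻ (or X) is on its own — i.e. the weaker a base it is — the better a leaving group it makes.
N₂: no meaningful conjugate acid; N₂ departs as an exceptionally stable neutral molecule
OTf⁻: pKₐ(CF₃SO₃H (triflic acid)) ≈ -14
OBs⁻: pKₐ(p-BrC₆H₄SO₃H) ≈ -2.8
NCO⁻: pKₐ(HOCN) ≈ 3.5
p-O₂N–C₆H₄–O⁻: pKₐ(p-nitrophenol) ≈ 7.2
CH₃O⁻: pKₐ(CH₃OH) ≈ 15.5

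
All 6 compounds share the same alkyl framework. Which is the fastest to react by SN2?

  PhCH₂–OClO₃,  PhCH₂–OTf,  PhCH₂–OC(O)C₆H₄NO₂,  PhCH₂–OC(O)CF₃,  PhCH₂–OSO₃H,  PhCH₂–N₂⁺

The skeletons are identical, so relative rate is governed entirely by leaving-group ability.
A good leaving group is a weak base: the lower the pKₐ of its conjugate acid, the more readily it departs.
PhCH₂–N₂⁺ loses N₂: no meaningful conjugate acid; N₂ departs as an exceptionally stable neutral molecule
PhCH₂–OTf loses OTf⁻: pKₐ(CF₃SO₃H (triflic acid)) ≈ -14
PhCH₂–OClO₃ loses ClO₄⁻: pKₐ(HClO₄) ≈ -10
PhCH₂–OSO₃H loses HSO₄⁻: pKₐ(H₂SO₄) ≈ -3
PhCH₂–OC(O)CF₃ loses CF₃COO⁻: pKₐ(CF₃COOH) ≈ 0.2
PhCH₂–OC(O)C₆H₄NO₂ loses p-O₂N–C₆H₄–COO⁻: pKₐ(p-nitrobenzoic acid) ≈ 3.4

PhCH₂–N₂⁺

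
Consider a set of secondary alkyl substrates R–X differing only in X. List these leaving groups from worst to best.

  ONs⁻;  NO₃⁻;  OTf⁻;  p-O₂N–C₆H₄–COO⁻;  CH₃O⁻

The more stable X⁻ (or X) is on its own — i.e. the weaker a base it is — the better a leaving group it makes.
OTf⁻: pKₐ(CF₃SO₃H (triflic acid)) ≈ -14
ONs⁻: pKₐ(p-O₂NC₆H₄SO₃H) ≈ -3.5
NO₃⁻: pKₐ(HNO₃) ≈ -1.3
p-O₂N–C₆H₄–COO⁻: pKₐ(p-nitrobenzoic acid) ≈ 3.4
CH₃O⁻: pKₐ(CH₃OH) ≈ 15.5
Listed from poorest to best leaving group as asked.

CH₃O⁻ < p-O₂N–C₆H₄–COO⁻ < NO₃⁻ < ONs⁻ < OTf⁻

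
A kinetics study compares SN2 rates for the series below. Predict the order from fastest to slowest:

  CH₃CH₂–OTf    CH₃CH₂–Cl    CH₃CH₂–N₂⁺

CH₃CH₂–N₂⁺ > CH₃CH₂–OTf > CH₃CH₂–Cl

Identical carbon frameworks mean the comparison reduces to leaving-group quality.
Leaving-group ability tracks the stability of the departed species; conjugate-acid pKₐ is the usual yardstick (lower pKₐ → better LG).
CH₃CH₂–N₂⁺ loses N₂: no meaningful conjugate acid; N₂ departs as an exceptionally stable neutral molecule
CH₃CH₂–OTf loses OTf⁻: pKₐ(CF₃SO₃H (triflic acid)) ≈ -14
CH₃CH₂–Cl loses Cl⁻: pKₐ(HCl) ≈ -7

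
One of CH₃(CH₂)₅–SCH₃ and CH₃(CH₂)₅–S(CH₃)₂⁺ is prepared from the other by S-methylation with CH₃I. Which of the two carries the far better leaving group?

From CH₃(CH₂)₅–SCH₃ the departing group would be RS⁻ (pKₐ(RSH (a thiol)) ≈ 10.5). Moderately basic; rarely leaves without activation.
From CH₃(CH₂)₅–S(CH₃)₂⁺ the leaving group is SR'₂ (pKₐ(R'₂SH⁺) ≈ -7). Neutral; leaves from a sulfonium salt (R–SR'₂⁺).
S-methylation with CH₃I works by allowing neutral dimethyl sulfide, rather than methanethiolate, to depart, making CH₃(CH₂)₅–S(CH₃)₂⁺ enormously more reactive.

CH₃(CH₂)₅–S(CH₃)₂⁺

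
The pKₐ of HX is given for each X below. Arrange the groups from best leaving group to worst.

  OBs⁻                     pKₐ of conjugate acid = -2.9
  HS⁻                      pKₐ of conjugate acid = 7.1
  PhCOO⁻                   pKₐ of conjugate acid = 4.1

OBs⁻ > PhCOO⁻ > HS⁻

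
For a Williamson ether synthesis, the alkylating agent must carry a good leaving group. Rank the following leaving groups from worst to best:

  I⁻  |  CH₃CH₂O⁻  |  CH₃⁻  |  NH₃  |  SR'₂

The more stable X⁻ (or X) is on its own — i.e. the weaker a base it is — the better a leaving group it makes.
I⁻: pKₐ(HI) ≈ -10 — large, highly polarisable; very weak base
SR'₂: pKₐ(R'₂SH⁺) ≈ -7 — neutral; leaves from a sulfonium salt (R–SR'₂⁺)
NH₃: pKₐ(NH₄⁺) ≈ 9.2
CH₃CH₂O⁻: pKₐ(CH₃CH₂OH) ≈ 16 — strong base; alkoxides do not leave unassisted
CH₃⁻: pKₐ(CH₄) ≈ 48 — unstabilised carbanion; the worst conceivable leaving group
Listed from poorest to best leaving group as asked.

CH₃⁻ < CH₃CH₂O⁻ < NH₃ < SR'₂ < I⁻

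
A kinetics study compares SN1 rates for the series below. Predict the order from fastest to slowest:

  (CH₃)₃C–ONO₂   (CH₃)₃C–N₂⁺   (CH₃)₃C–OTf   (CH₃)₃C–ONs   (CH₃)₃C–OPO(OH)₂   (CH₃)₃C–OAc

Identical carbon frameworks mean the comparison reduces to leaving-group quality.
Rank by basicity of the departing species: weakest base leaves most easily.
(CH₃)₃C–N₂⁺ loses N₂: no meaningful conjugate acid; N₂ departs as an exceptionally stable neutral molecule
(CH₃)₃C–OTf loses OTf⁻: pKₐ(CF₃SO₃H (triflic acid)) ≈ -14
(CH₃)₃C–ONs loses ONs⁻: pKₐ(p-O₂NC₆H₄SO₃H) ≈ -3.5
(CH₃)₃C–ONO₂ loses NO₃⁻: pKₐ(HNO₃) ≈ -1.3
(CH₃)₃C–OPO(OH)₂ loses H₂PO₄⁻: pKₐ(H₃PO₄) ≈ 2.1
(CH₃)₃C–OAc loses AcO⁻: pKₐ(CH₃COOH) ≈ 4.8

(CH₃)₃C–N₂⁺ > (CH₃)₃C–OTf > (CH₃)₃C–ONs > (CH₃)₃C–ONO₂ > (CH₃)₃C–OPO(OH)₂ > (CH₃)₃C–OAc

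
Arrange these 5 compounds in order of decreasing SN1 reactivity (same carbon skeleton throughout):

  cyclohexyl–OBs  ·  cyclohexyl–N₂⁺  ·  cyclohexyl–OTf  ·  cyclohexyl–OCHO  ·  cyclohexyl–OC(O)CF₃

Same R in every case — rank the leaving groups.
Rank by basicity of the departing species: weakest base leaves most easily.
cyclohexyl–N₂⁺ loses N₂: no meaningful conjugate acid; N₂ departs as an exceptionally stable neutral molecule
cyclohexyl–OTf loses OTf⁻: pKₐ(CF₃SO₃H (triflic acid)) ≈ -14
cyclohexyl–OBs loses OBs⁻: pKₐ(p-BrC₆H₄SO₃H) ≈ -2.8
cyclohexyl–OC(O)CF₃ loses CF₃COO⁻: pKₐ(CF₃COOH) ≈ 0.2
cyclohexyl–OCHO loses HCOO⁻: pKₐ(HCOOH) ≈ 3.8

cyclohexyl–N₂⁺ > cyclohexyl–OTf > cyclohexyl–OBs > cyclohexyl–OC(O)CF₃ > cyclohexyl–OCHO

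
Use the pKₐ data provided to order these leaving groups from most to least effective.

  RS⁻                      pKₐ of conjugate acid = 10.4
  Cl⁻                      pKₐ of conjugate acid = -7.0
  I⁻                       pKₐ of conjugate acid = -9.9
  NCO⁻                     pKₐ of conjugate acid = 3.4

I⁻ > Cl⁻ > NCO⁻ > RS⁻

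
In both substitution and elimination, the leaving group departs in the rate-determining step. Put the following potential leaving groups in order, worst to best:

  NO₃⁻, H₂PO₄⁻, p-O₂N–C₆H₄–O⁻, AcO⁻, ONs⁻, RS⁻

RS⁻ < p-O₂N–C₆H₄–O⁻ < AcO⁻ < H₂PO₄⁻ < NO₃⁻ < ONs⁻

ONs⁻: pKₐ(p-O₂NC₆H₄SO₃H) ≈ -3.5
NO₃⁻: pKₐ(HNO₃) ≈ -1.3
H₂PO₄⁻: pKₐ(H₃PO₄) ≈ 2.1
AcO⁻: pKₐ(CH₃COOH) ≈ 4.8 — resonance-stabilised but still a weak base
p-O₂N–C₆H₄–O⁻: pKₐ(p-nitrophenol) ≈ 7.2 — nitro group delocalises the charge; the classic chromogenic LG
RS⁻: pKₐ(RSH (a thiol)) ≈ 10.5 — moderately basic; rarely leaves without activation
Listed from poorest to best leaving group as asked.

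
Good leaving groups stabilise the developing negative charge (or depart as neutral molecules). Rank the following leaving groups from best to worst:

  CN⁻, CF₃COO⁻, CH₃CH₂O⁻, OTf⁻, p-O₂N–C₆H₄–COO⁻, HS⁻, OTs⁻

A good leaving group is a weak base: the lower the pKₐ of its conjugate acid, the more readily it departs.
OTf⁻: pKₐ(CF₃SO₃H (triflic acid)) ≈ -14
OTs⁻: pKₐ(p-CH₃C₆H₄SO₃H (TsOH)) ≈ -2.8 — resonance-delocalised arenesulfonate
CF₃COO⁻: pKₐ(CF₃COOH) ≈ 0.2
p-O₂N–C₆H₄–COO⁻: pKₐ(p-nitrobenzoic acid) ≈ 3.4 — electron-withdrawing nitro group stabilises the carboxylate
HS⁻: pKₐ(H₂S) ≈ 7 — larger and more polarisable than the oxygen analogue
CN⁻: pKₐ(HCN) ≈ 9.2 — sp carbon stabilises the charge somewhat, but still a poor LG
CH₃CH₂O⁻: pKₐ(CH₃CH₂OH) ≈ 16 — strong base; alkoxides do not leave unassisted

OTf⁻ > OTs⁻ > CF₃COO⁻ > p-O₂N–C₆H₄–COO⁻ > HS⁻ > CN⁻ > CH₃CH₂O⁻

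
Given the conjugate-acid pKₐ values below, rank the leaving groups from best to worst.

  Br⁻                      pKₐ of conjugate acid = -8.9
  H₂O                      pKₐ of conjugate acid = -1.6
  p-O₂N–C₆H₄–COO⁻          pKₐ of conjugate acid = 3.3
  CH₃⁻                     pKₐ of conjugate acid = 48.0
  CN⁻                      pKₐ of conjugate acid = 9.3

Lower conjugate-acid pKₐ ⇒ weaker base ⇒ better leaving group.
Sorting by the given values: Br⁻ (-8.9), H₂O (-1.6), p-O₂N–C₆H₄–COO⁻ (3.3), CN⁻ (9.3), CH₃⁻ (48.0).

Br⁻ > H₂O > p-O₂N–C₆H₄–COO⁻ > CN⁻ > CH₃⁻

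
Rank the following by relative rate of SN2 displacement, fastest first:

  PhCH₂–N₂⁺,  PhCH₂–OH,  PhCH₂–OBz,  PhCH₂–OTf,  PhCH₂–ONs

PhCH₂–N₂⁺ > PhCH₂–OTf > PhCH₂–ONs > PhCH₂–OBz > PhCH₂–OH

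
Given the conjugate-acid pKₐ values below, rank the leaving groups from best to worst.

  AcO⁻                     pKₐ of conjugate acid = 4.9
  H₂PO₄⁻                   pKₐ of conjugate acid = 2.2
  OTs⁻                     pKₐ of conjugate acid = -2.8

OTs⁻ > H₂PO₄⁻ > AcO⁻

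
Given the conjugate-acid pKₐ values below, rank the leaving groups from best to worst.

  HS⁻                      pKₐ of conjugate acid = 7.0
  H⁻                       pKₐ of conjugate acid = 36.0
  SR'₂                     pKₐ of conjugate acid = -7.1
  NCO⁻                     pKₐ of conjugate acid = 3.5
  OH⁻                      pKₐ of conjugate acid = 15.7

SR'₂ > NCO⁻ > HS⁻ > OH⁻ > H⁻

Lower conjugate-acid pKₐ ⇒ weaker base ⇒ better leaving group.
Sorting by the given values: SR'₂ (-7.1), NCO⁻ (3.5), HS⁻ (7.0), OH⁻ (15.7), H⁻ (36.0).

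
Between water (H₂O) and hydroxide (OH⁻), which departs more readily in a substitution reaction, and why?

water (H₂O) is the better leaving group.
pKₐ(H₃O⁺) ≈ -1.7 versus pKₐ(H₂O) ≈ 15.7: water (H₂O) is the much weaker base.
Neutral; leaves from a protonated alcohol (R–OH₂⁺).

water (H₂O)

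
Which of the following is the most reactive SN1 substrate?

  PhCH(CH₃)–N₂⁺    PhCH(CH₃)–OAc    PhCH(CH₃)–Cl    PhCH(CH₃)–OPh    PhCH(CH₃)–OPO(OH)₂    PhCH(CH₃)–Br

Identical carbon frameworks mean the comparison reduces to leaving-group quality.
Leaving-group ability tracks the stability of the departed species; conjugate-acid pKₐ is the usual yardstick (lower pKₐ → better LG).
PhCH(CH₃)–N₂⁺ loses N₂: no meaningful conjugate acid; N₂ departs as an exceptionally stable neutral molecule
PhCH(CH₃)–Br loses Br⁻: pKₐ(HBr) ≈ -9
PhCH(CH₃)–Cl loses Cl⁻: pKₐ(HCl) ≈ -7
PhCH(CH₃)–OPO(OH)₂ loses H₂PO₄⁻: pKₐ(H₃PO₄) ≈ 2.1
PhCH(CH₃)–OAc loses AcO⁻: pKₐ(CH₃COOH) ≈ 4.8
PhCH(CH₃)–OPh loses PhO⁻: pKₐ(C₆H₅OH (phenol)) ≈ 10

PhCH(CH₃)–N₂⁺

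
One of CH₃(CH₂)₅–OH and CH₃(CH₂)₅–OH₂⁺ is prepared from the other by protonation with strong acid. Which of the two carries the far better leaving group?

From CH₃(CH₂)₅–OH the departing group would be OH⁻ (pKₐ(H₂O) ≈ 15.7). Strong base; essentially never leaves without prior activation.
From CH₃(CH₂)₅–OH₂⁺ the leaving group is H₂O (pKₐ(H₃O⁺) ≈ -1.7). Neutral; leaves from a protonated alcohol (R–OH₂⁺).
Protonation with strong acid works by converting the leaving group from hydroxide to neutral water, making CH₃(CH₂)₅–OH₂⁺ enormously more reactive.

CH₃(CH₂)₅–OH₂⁺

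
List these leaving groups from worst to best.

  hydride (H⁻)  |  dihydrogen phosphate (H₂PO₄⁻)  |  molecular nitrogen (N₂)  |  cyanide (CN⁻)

hydride (H⁻) < cyanide (CN⁻) < dihydrogen phosphate (H₂PO₄⁻) < molecular nitrogen (N₂)

molecular nitrogen (N₂): no meaningful conjugate acid; N₂ departs as an exceptionally stable neutral molecule
dihydrogen phosphate (H₂PO₄⁻): pKₐ(H₃PO₄) ≈ 2.1 — moderate base; biological leaving group after further activation
cyanide (CN⁻): pKₐ(HCN) ≈ 9.2 — sp carbon stabilises the charge somewhat, but still a poor LG
hydride (H⁻): pKₐ(H₂) ≈ 36 — extremely strong base; leaves only in special hydride-transfer contexts
The question asks for worst first, so the sequence is read in increasing leaving-group ability.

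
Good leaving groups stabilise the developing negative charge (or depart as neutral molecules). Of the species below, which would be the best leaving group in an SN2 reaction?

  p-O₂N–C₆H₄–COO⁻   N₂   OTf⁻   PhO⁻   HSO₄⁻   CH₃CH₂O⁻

N₂

N₂: no meaningful conjugate acid; N₂ departs as an exceptionally stable neutral molecule
OTf⁻: pKₐ(CF₃SO₃H (triflic acid)) ≈ -14
HSO₄⁻: pKₐ(H₂SO₄) ≈ -3
p-O₂N–C₆H₄–COO⁻: pKₐ(p-nitrobenzoic acid) ≈ 3.4
PhO⁻: pKₐ(C₆H₅OH (phenol)) ≈ 10
CH₃CH₂O⁻: pKₐ(CH₃CH₂OH) ≈ 16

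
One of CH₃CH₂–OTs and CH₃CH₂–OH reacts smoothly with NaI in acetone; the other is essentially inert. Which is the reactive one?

CH₃CH₂–OTs

From CH₃CH₂–OH the departing group would be OH⁻ (pKₐ(H₂O) ≈ 15.7). Strong base; essentially never leaves without prior activation.
From CH₃CH₂–OTs the leaving group is OTs⁻ (pKₐ(p-CH₃C₆H₄SO₃H (TsOH)) ≈ -2.8). Resonance-delocalised arenesulfonate.
(In practice CH₃CH₂–OTs is made from CH₃CH₂–OH by treatment with TsCl / pyridine, converting the hydroxyl into a tosylate.)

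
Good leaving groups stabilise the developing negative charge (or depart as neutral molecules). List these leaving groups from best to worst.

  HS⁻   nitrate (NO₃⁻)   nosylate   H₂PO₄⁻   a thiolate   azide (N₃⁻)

Rank by basicity of the departing species: weakest base leaves most easily.
nosylate: pKₐ(p-O₂NC₆H₄SO₃H) ≈ -3.5 — p-nitro group further stabilises the sulfonate
nitrate (NO₃⁻): pKₐ(HNO₃) ≈ -1.3 — resonance-delocalised over three oxygens
H₂PO₄⁻: pKₐ(H₃PO₄) ≈ 2.1
azide (N₃⁻): pKₐ(HN₃) ≈ 4.7 — linear, resonance-stabilised
HS⁻: pKₐ(H₂S) ≈ 7 — larger and more polarisable than the oxygen analogue
a thiolate: pKₐ(RSH (a thiol)) ≈ 10.5 — moderately basic; rarely leaves without activation

nosylate > nitrate (NO₃⁻) > H₂PO₄⁻ > azide (N₃⁻) > HS⁻ > a thiolate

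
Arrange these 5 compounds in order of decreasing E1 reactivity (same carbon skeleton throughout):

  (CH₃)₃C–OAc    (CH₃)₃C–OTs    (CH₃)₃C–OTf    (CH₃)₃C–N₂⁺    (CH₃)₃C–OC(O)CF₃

(CH₃)₃C–N₂⁺ > (CH₃)₃C–OTf > (CH₃)₃C–OTs > (CH₃)₃C–OC(O)CF₃ > (CH₃)₃C–OAc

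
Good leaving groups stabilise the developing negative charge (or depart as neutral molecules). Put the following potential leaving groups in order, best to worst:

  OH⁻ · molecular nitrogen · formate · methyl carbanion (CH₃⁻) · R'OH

molecular nitrogen > R'OH > formate > OH⁻ > methyl carbanion (CH₃⁻)

molecular nitrogen: no meaningful conjugate acid; N₂ departs as an exceptionally stable neutral molecule
R'OH: pKₐ(R'OH₂⁺) ≈ -2.4
formate: pKₐ(HCOOH) ≈ 3.8
OH⁻: pKₐ(H₂O) ≈ 15.7
methyl carbanion (CH₃⁻): pKₐ(CH₄) ≈ 48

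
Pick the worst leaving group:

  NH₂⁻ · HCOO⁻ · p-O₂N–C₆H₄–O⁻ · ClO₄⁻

NH₂⁻

Rank by basicity of the departing species: weakest base leaves most easily.
ClO₄⁻: pKₐ(HClO₄) ≈ -10
HCOO⁻: pKₐ(HCOOH) ≈ 3.8
p-O₂N–C₆H₄–O⁻: pKₐ(p-nitrophenol) ≈ 7.2
NH₂⁻: pKₐ(NH₃) ≈ 38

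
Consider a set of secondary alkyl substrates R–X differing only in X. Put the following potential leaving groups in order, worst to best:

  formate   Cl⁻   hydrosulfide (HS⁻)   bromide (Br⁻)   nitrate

bromide (Br⁻): pKₐ(HBr) ≈ -9 — weak base; good leaving group
Cl⁻: pKₐ(HCl) ≈ -7
nitrate: pKₐ(HNO₃) ≈ -1.3 — resonance-delocalised over three oxygens
formate: pKₐ(HCOOH) ≈ 3.8 — resonance-stabilised carboxylate
hydrosulfide (HS⁻): pKₐ(H₂S) ≈ 7
Listed from poorest to best leaving group as asked.

hydrosulfide (HS⁻) < formate < nitrate < Cl⁻ < bromide (Br⁻)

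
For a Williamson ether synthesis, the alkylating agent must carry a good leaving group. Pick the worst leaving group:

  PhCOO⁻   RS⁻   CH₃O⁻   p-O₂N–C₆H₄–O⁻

CH₃O⁻

PhCOO⁻: pKₐ(C₆H₅COOH) ≈ 4.2
p-O₂N–C₆H₄–O⁻: pKₐ(p-nitrophenol) ≈ 7.2
RS⁻: pKₐ(RSH (a thiol)) ≈ 10.5
CH₃O⁻: pKₐ(CH₃OH) ≈ 15.5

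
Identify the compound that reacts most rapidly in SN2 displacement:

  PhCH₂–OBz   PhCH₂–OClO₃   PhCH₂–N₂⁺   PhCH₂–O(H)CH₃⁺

PhCH₂–N₂⁺

Same R in every case — rank the leaving groups.
Leaving-group ability tracks the stability of the departed species; conjugate-acid pKₐ is the usual yardstick (lower pKₐ → better LG).
PhCH₂–N₂⁺ loses N₂: no meaningful conjugate acid; N₂ departs as an exceptionally stable neutral molecule
PhCH₂–OClO₃ loses ClO₄⁻: pKₐ(HClO₄) ≈ -10
PhCH₂–O(H)CH₃⁺ loses R'OH: pKₐ(R'OH₂⁺) ≈ -2.4
PhCH₂–OBz loses PhCOO⁻: pKₐ(C₆H₅COOH) ≈ 4.2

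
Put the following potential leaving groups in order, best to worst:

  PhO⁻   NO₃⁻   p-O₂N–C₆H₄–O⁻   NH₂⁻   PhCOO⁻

The more stable X⁻ (or X) is on its own — i.e. the weaker a base it is — the better a leaving group it makes.
NO₃⁻: pKₐ(HNO₃) ≈ -1.3
PhCOO⁻: pKₐ(C₆H₅COOH) ≈ 4.2 — aryl carboxylate
p-O₂N–C₆H₄–O⁻: pKₐ(p-nitrophenol) ≈ 7.2 — nitro group delocalises the charge; the classic chromogenic LG
PhO⁻: pKₐ(C₆H₅OH (phenol)) ≈ 10 — resonance into the ring helps, but still a poor LG
NH₂⁻: pKₐ(NH₃) ≈ 38

NO₃⁻ > PhCOO⁻ > p-O₂N–C₆H₄–O⁻ > PhO⁻ > NH₂⁻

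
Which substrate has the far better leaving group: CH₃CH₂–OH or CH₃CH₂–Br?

From CH₃CH₂–OH the departing group would be OH⁻ (pKₐ(H₂O) ≈ 15.7). Strong base; essentially never leaves without prior activation.
From CH₃CH₂–Br the leaving group is Br⁻ (pKₐ(HBr) ≈ -9). Weak base; good leaving group.
(In practice CH₃CH₂–Br is made from CH₃CH₂–OH by treatment with PBr₃, replacing the hydroxyl with bromide.)

CH₃CH₂–Br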